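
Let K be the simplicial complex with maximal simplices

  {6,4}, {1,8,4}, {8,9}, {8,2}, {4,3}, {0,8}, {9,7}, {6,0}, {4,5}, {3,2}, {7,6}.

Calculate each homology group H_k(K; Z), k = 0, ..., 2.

K has 10 vertices, 13 edges, 1 triangle.
rank ∂_0 = 0, rank ∂_1 = 9 ⇒ b_0 = 10 − 0 − 9 = 1; all invariant factors of ∂_1 are 1 so no torsion. So H_0 = Z.
rank ∂_1 = 9, rank ∂_2 = 1 ⇒ b_1 = 13 − 9 − 1 = 3; all invariant factors of ∂_2 are 1 so no torsion. So H_1 = Z^3.
rank ∂_2 = 1, rank ∂_3 = 0 ⇒ b_2 = 1 − 1 − 0 = 0. So H_2 = 0.

H_0 ≅ Z,  H_1 ≅ Z^3,  H_2 = 0.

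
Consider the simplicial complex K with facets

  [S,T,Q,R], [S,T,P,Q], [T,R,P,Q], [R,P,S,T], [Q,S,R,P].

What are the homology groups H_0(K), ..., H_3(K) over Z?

We work with the vertex ordering P < Q < R < S < T. The simplices of K, each written with vertices in increasing order, are:

  0-simplices (5): P, Q, R, S, T
  1-simplices (10): PQ, PR, PS, PT, QR, QS, QT, RS, RT, ST
  2-simplices (10): PQR, PQS, PQT, PRS, PRT, PST, QRS, QRT, QST, RST
  3-simplices (5): PQRS, PQRT, PQST, PRST, QRST

giving chain groups C_0 ≅ Z^5, C_1 ≅ Z^10, C_2 ≅ Z^10, C_3 ≅ Z^5.

The boundary map ∂_1: C_1 → C_0 sends each edge [p,q] (with p < q) to q − p. For instance
  ∂PT = T − P.
As a 5×10 matrix over Z this has rank 4, with invariant factors (1,1,1,1).

∂_2: C_2 → C_1 maps a triangle to the signed sum of its edges. For instance
  ∂PRS = RS − PS + PR,
  ∂PST = ST − PT + PS.
As a 10×10 matrix over Z this has rank 6, with invariant factors (1,1,1,1,1,1).

The boundary map ∂_3: C_3 → C_2 sends each 3-simplex σ to the alternating sum Σ_i (−1)^i (σ with its i-th vertex removed). For instance
  ∂PRST = RST − PST + PRT − PRS,
  ∂PQRT = QRT − PRT + PQT − PQR.
As a 10×5 matrix over Z this has rank 4, with invariant factors (1,1,1,1).

Computing H_k = (kernel of ∂_k) / (image of ∂_{k+1}):

  H_0: rank C_0 − rank ∂_1 = 5 − 4 = 1, and the invariant factors of ∂_1 are all 1, so H_0 ≅ Z.
  H_1: rank ker ∂_1 − rank ∂_2 = (10 − 4) − 6 = 0, and the invariant factors of ∂_2 are all 1, so H_1 ≅ 0.
  H_2: rank ker ∂_2 − rank ∂_3 = (10 − 6) − 4 = 0, and the invariant factors of ∂_3 are all 1, so H_2 ≅ 0.
  H_3: rank ker ∂_3 − rank ∂_4 = (5 − 4) − 0 = 1, and there is no ∂_4, so H_3 ≅ Z.

H_0 = Z,  H_1 = 0,  H_2 = 0,  H_3 = Z.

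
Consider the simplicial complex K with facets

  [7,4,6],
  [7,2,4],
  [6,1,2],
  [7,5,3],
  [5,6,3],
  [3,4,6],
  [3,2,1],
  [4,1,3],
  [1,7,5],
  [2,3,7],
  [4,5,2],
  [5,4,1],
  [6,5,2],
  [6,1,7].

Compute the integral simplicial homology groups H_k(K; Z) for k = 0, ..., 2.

We work with the vertex ordering 1 < 2 < 3 < 4 < 5 < 6 < 7. The simplices of K, each written with vertices in increasing order, are:

  0-simplices (7): [1], [2], [3], [4], [5], [6], [7]
  1-simplices (21): [1,2], [1,3], [1,4], [1,5], [1,6], [1,7], [2,3], [2,4], [2,5], [2,6], [2,7], [3,4], [3,5], [3,6], [3,7], [4,5], [4,6], [4,7], [5,6], [5,7], [6,7]
  2-simplices (14): [1,2,3], [1,2,6], [1,3,4], [1,4,5], [1,5,7], [1,6,7], [2,3,7], [2,4,5], [2,4,7], [2,5,6], [3,4,6], [3,5,6], [3,5,7], [4,6,7]

giving chain groups C_0 ≅ Z^7, C_1 ≅ Z^21, C_2 ≅ Z^14.

Boundary ∂_1: C_1 → C_0 maps an edge to its endpoints' difference, ∂[p,q] = q − p. For instance
  ∂[1,2] = [2] − [1].
The resulting 7×21 matrix has rank 6, and its Smith normal form has invariant factors (1,1,1,1,1,1).

∂_2: C_2 → C_1 acts by ∂[p,q,r] = [q,r] − [p,r] + [p,q]. For instance
  ∂[4,6,7] = [6,7] − [4,7] + [4,6],
  ∂[1,2,6] = [2,6] − [1,6] + [1,2].
As a 21×14 matrix over Z this has rank 13, with invariant factors (1,1,1,1,1,1,1,1,1,1,1,1,1).

From H_k ≅ ker(∂_k) / im(∂_{k+1}) we obtain:

  H_0: rank C_0 − rank ∂_1 = 7 − 6 = 1, and the invariant factors of ∂_1 are all 1, so H_0 ≅ Z.
  H_1: rank ker ∂_1 − rank ∂_2 = (21 − 6) − 13 = 2, and the invariant factors of ∂_2 are all 1, so H_1 ≅ Z^2.
  H_2: rank ker ∂_2 − rank ∂_3 = (14 − 13) − 0 = 1, and there is no ∂_3, so H_2 ≅ Z.

(K is a triangulation of the torus T^2.)

H_0 = Z,  H_1 = Z^2,  H_2 = Z.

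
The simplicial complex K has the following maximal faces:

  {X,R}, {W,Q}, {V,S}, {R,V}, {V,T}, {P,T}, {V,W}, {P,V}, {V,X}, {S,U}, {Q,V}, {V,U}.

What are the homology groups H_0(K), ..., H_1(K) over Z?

We work with the vertex ordering P < Q < R < S < T < U < V < W < X. The simplices of K, each written with vertices in increasing order, are:

  0-simplices (9): P, Q, R, S, T, U, V, W, X
  1-simplices (12): PT, PV, QV, QW, RV, RX, SU, SV, TV, UV, VW, VX

giving chain groups C_0 ≅ Z^9, C_1 ≅ Z^12.

The boundary map ∂_1: C_1 → C_0 is given by ∂[p,q] = [q] − [p].
This gives a 9×12 integer matrix of rank 8; reducing to Smith normal form yields diagonal entries (1,1,1,1,1,1,1,1).

Reading off H_k = ker ∂_k / im ∂_{k+1}:

  H_0: rank C_0 − rank ∂_1 = 9 − 8 = 1, and the invariant factors of ∂_1 are all 1, so H_0 ≅ Z.
  H_1: rank ker ∂_1 − rank ∂_2 = (12 − 8) − 0 = 4, and there is no ∂_2, so H_1 ≅ Z^4.

(K is a triangulation of a wedge of 4 circles.)

H_0 = Z,  H_1 = Z^4.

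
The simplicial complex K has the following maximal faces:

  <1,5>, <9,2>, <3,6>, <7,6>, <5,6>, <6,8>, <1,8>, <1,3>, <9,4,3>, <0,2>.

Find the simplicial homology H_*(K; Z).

H_0 ≅ Z,  H_1 ≅ Z^2,  H_2 = 0.

We work with the vertex ordering 0 < 1 < 2 < 3 < 4 < 5 < 6 < 7 < 8 < 9. The simplices of K, each written with vertices in increasing order, are:

  0-simplices (10): [0], [1], [2], [3], [4], [5], [6], [7], [8], [9]
  1-simplices (12): [0,2], [1,3], [1,5], [1,8], [2,9], [3,4], [3,6], [3,9], [4,9], [5,6], [6,7], [6,8]
  2-simplices (1): [3,4,9]

Hence C_0 ≅ Z^10, C_1 ≅ Z^12, C_2 ≅ Z^1.

Boundary ∂_1: C_1 → C_0 is given by ∂[p,q] = [q] − [p]. For instance
  ∂[1,5] = [5] − [1].
This gives a 10×12 integer matrix of rank 9; reducing to Smith normal form yields diagonal entries (1,1,1,1,1,1,1,1,1).

The boundary map ∂_2: C_2 → C_1 acts by ∂[p,q,r] = [q,r] − [p,r] + [p,q]. For instance
  ∂[3,4,9] = [4,9] − [3,9] + [3,4].
The resulting 12×1 matrix has rank 1, and its Smith normal form has invariant factors (1).

From H_k ≅ ker(∂_k) / im(∂_{k+1}) we obtain:

  H_0: rank C_0 − rank ∂_1 = 10 − 9 = 1, and the invariant factors of ∂_1 are all 1, so H_0 = Z.
  H_1: rank ker ∂_1 − rank ∂_2 = (12 − 9) − 1 = 2, and the invariant factors of ∂_2 are all 1, so H_1 = Z^2.
  H_2: rank ker ∂_2 − rank ∂_3 = (1 − 1) − 0 = 0, and there is no ∂_3, so H_2 = 0.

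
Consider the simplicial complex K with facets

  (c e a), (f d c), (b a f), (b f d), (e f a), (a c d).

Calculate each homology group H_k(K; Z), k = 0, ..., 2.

K has 6 vertices, 12 edges, 6 triangles.
rank ∂_0 = 0, rank ∂_1 = 5 ⇒ b_0 = 6 − 0 − 5 = 1; all invariant factors of ∂_1 are 1 so no torsion. So H_0 ≅ Z.
rank ∂_1 = 5, rank ∂_2 = 6 ⇒ b_1 = 12 − 5 − 6 = 1; all invariant factors of ∂_2 are 1 so no torsion. So H_1 ≅ Z.
rank ∂_2 = 6, rank ∂_3 = 0 ⇒ b_2 = 6 − 6 − 0 = 0. So H_2 ≅ 0.

H_0 = Z,  H_1 = Z,  H_2 = 0.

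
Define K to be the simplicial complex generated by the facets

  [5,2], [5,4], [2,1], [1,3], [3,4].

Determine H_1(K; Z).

H_1 ≅ Z.

Order the vertices as 1 < 2 < 3 < 4 < 5. Listing each simplex with vertices in this order, K has dimension 1 with simplices:

  0-simplices (5): [1], [2], [3], [4], [5]
  1-simplices (5): [1,2], [1,3], [2,5], [3,4], [4,5]

giving chain groups C_0 ≅ Z^5, C_1 ≅ Z^5.

The boundary map ∂_1: C_1 → C_0 is given by ∂[p,q] = [q] − [p].
The 5×5 boundary matrix has rank 4 and Smith normal form diag(1,1,1,1).

Computing H_k = (kernel of ∂_k) / (image of ∂_{k+1}):

  H_1: rank ker ∂_1 − rank ∂_2 = (5 − 4) − 0 = 1, and there is no ∂_2, so H_1 = Z.

(K is a triangulation of the circle S^1.)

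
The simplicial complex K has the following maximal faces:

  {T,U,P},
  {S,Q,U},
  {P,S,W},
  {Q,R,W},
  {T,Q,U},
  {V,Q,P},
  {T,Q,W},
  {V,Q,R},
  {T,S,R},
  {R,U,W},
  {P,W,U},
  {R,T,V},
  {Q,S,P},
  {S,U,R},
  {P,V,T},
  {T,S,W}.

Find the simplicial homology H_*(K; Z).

H_0 = Z,  H_1 = Z^2,  H_2 = Z.

Fix the vertex order P < Q < R < S < T < U < V < W and write every simplex with vertices in increasing order. Then dim K = 2 and the simplices of K are:

  0-simplices (8): P, Q, R, S, T, U, V, W
  1-simplices (24): PQ, PS, PT, PU, PV, PW, QR, QS, QT, QU, QV, QW, RS, RT, RU, RV, RW, ST, SU, SW, TU, TV, TW, UW
  2-simplices (16): PQS, PQV, PSW, PTU, PTV, PUW, QRV, QRW, QSU, QTU, QTW, RST, RSU, RTV, RUW, STW

giving chain groups C_0 ≅ Z^8, C_1 ≅ Z^24, C_2 ≅ Z^16.

∂_1: C_1 → C_0 maps an edge to its endpoints' difference, ∂[p,q] = q − p. For instance
  ∂RW = W − R.
This gives a 8×24 integer matrix of rank 7; reducing to Smith normal form yields diagonal entries (1,1,1,1,1,1,1).

∂_2: C_2 → C_1 acts by ∂[p,q,r] = [q,r] − [p,r] + [p,q]. For instance
  ∂PQV = QV − PV + PQ,
  ∂QRV = RV − QV + QR.
The resulting 24×16 matrix has rank 15, and its Smith normal form has invariant factors (1,1,1,1,1,1,1,1,1,1,1,1,1,1,1).

From H_k ≅ ker(∂_k) / im(∂_{k+1}) we obtain:

  H_0: rank C_0 − rank ∂_1 = 8 − 7 = 1, and the invariant factors of ∂_1 are all 1, so H_0 = Z.
  H_1: rank ker ∂_1 − rank ∂_2 = (24 − 7) − 15 = 2, and the invariant factors of ∂_2 are all 1, so H_1 = Z^2.
  H_2: rank ker ∂_2 − rank ∂_3 = (16 − 15) − 0 = 1, and there is no ∂_3, so H_2 = Z.

(K is a triangulation of the torus T^2.)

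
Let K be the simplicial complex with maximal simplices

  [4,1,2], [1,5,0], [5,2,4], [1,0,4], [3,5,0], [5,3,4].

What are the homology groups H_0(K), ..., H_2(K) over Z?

H_0 = Z,  H_1 = Z,  H_2 = 0.

Order the vertices as 0 < 1 < 2 < 3 < 4 < 5. Listing each simplex with vertices in this order, K has dimension 2 with simplices:

  0-simplices (6): [0], [1], [2], [3], [4], [5]
  1-simplices (12): [0,1], [0,3], [0,4], [0,5], [1,2], [1,4], [1,5], [2,4], [2,5], [3,4], [3,5], [4,5]
  2-simplices (6): [0,1,4], [0,1,5], [0,3,5], [1,2,4], [2,4,5], [3,4,5]

Hence C_0 ≅ Z^6, C_1 ≅ Z^12, C_2 ≅ Z^6.

The boundary map ∂_1: C_1 → C_0 is given by ∂[p,q] = [q] − [p]. For instance
  ∂[4,5] = [5] − [4].
This gives a 6×12 integer matrix of rank 5; reducing to Smith normal form yields diagonal entries (1,1,1,1,1).

Boundary ∂_2: C_2 → C_1 sends each 2-simplex [p,q,r] to [q,r] − [p,r] + [p,q]. For instance
  ∂[0,1,4] = [1,4] − [0,4] + [0,1],
  ∂[0,1,5] = [1,5] − [0,5] + [0,1].
As a 12×6 matrix over Z this has rank 6, with invariant factors (1,1,1,1,1,1).

Now H_k = ker ∂_k / im ∂_{k+1}, so:

  H_0: rank C_0 − rank ∂_1 = 6 − 5 = 1, and the invariant factors of ∂_1 are all 1, so H_0 = Z.
  H_1: rank ker ∂_1 − rank ∂_2 = (12 − 5) − 6 = 1, and the invariant factors of ∂_2 are all 1, so H_1 = Z.
  H_2: rank ker ∂_2 − rank ∂_3 = (6 − 6) − 0 = 0, and there is no ∂_3, so H_2 = 0.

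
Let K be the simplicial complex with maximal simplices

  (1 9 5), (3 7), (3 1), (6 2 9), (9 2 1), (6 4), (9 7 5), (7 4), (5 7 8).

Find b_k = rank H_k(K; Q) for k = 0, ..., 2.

b_0 = 1, b_1 = 2, b_2 = 0.

Order the vertices as 1 < 2 < 3 < 4 < 5 < 6 < 7 < 8 < 9. Listing each simplex with vertices in this order, K has dimension 2 with simplices:

  0-simplices (9): [1], [2], [3], [4], [5], [6], [7], [8], [9]
  1-simplices (15): [1,2], [1,3], [1,5], [1,9], [2,6], [2,9], [3,7], [4,6], [4,7], [5,7], [5,8], [5,9], [6,9], [7,8], [7,9]
  2-simplices (5): [1,2,9], [1,5,9], [2,6,9], [5,7,8], [5,7,9]

giving chain groups C_0 ≅ Z^9, C_1 ≅ Z^15, C_2 ≅ Z^5.

The boundary map ∂_1: C_1 → C_0 maps an edge to its endpoints' difference, ∂[p,q] = q − p. For instance
  ∂[6,9] = [9] − [6].
This gives a 9×15 integer matrix of rank 8; reducing to Smith normal form yields diagonal entries (1,1,1,1,1,1,1,1).

Boundary ∂_2: C_2 → C_1 sends each 2-simplex [p,q,r] to [q,r] − [p,r] + [p,q]. For instance
  ∂[2,6,9] = [6,9] − [2,9] + [2,6],
  ∂[1,2,9] = [2,9] − [1,9] + [1,2].
The resulting 15×5 matrix has rank 5, and its Smith normal form has invariant factors (1,1,1,1,1).

Computing H_k = (kernel of ∂_k) / (image of ∂_{k+1}):

  H_0: rank C_0 − rank ∂_1 = 9 − 8 = 1, and the invariant factors of ∂_1 are all 1, so H_0 = Z.
  H_1: rank ker ∂_1 − rank ∂_2 = (15 − 8) − 5 = 2, and the invariant factors of ∂_2 are all 1, so H_1 = Z^2.
  H_2: rank ker ∂_2 − rank ∂_3 = (5 − 5) − 0 = 0, and there is no ∂_3, so H_2 = 0.

As a check, the Euler characteristic is 9 − 15 + 5 = -1, which agrees with 1 − 2 + 0 = -1.

Hence the Betti numbers are b_0 = 1, b_1 = 2, b_2 = 0.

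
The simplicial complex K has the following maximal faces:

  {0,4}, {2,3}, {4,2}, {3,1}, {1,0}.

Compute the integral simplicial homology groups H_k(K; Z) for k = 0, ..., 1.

H_0 ≅ Z,  H_1 ≅ Z.

We work with the vertex ordering 0 < 1 < 2 < 3 < 4. The simplices of K, each written with vertices in increasing order, are:

  0-simplices (5): [0], [1], [2], [3], [4]
  1-simplices (5): [0,1], [0,4], [1,3], [2,3], [2,4]

giving chain groups C_0 ≅ Z^5, C_1 ≅ Z^5.

Boundary ∂_1: C_1 → C_0 is given by ∂[p,q] = [q] − [p]. For instance
  ∂[0,4] = [4] − [0].
As a 5×5 matrix over Z this has rank 4, with invariant factors (1,1,1,1).

Reading off H_k = ker ∂_k / im ∂_{k+1}:

  H_0: rank C_0 − rank ∂_1 = 5 − 4 = 1, and the invariant factors of ∂_1 are all 1, so H_0 = Z.
  H_1: rank ker ∂_1 − rank ∂_2 = (5 − 4) − 0 = 1, and there is no ∂_2, so H_1 = Z.

As a check, the Euler characteristic is 5 − 5 = 0, which agrees with 1 − 1 = 0.
(K is a triangulation of the circle S^1.)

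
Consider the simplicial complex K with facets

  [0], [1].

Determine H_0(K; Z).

H_0 ≅ Z^2.

Take the total order 0 < 1 on the vertex set. Then K (dimension 0) consists of the simplices:

  0-simplices (2): [0], [1]

so the chain groups are C_0 ≅ Z^2.

From H_k ≅ ker(∂_k) / im(∂_{k+1}) we obtain:

  H_0: rank C_0 − rank ∂_1 = 2 − 0 = 2, and there is no ∂_1, so H_0 ≅ Z^2.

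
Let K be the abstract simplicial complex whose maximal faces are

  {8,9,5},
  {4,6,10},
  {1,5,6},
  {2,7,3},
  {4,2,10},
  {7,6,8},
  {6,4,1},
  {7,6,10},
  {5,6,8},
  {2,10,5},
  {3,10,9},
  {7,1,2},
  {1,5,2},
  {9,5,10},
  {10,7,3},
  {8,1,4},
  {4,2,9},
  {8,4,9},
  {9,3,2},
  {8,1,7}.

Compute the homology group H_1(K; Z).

Order the vertices as 1 < 2 < 3 < 4 < 5 < 6 < 7 < 8 < 9 < 10. Listing each simplex with vertices in this order, K has dimension 2 with simplices:

  0-simplices (10): [1], [2], [3], [4], [5], [6], [7], [8], [9], [10]
  1-simplices (30): (30 of them)
  2-simplices (20): (20 of them)

giving chain groups C_0 ≅ Z^10, C_1 ≅ Z^30, C_2 ≅ Z^20.

∂_1: C_1 → C_0 sends each edge [p,q] (with p < q) to q − p. For instance
  ∂[5,9] = [9] − [5].
This gives a 10×30 integer matrix of rank 9; reducing to Smith normal form yields diagonal entries (1,1,1,1,1,1,1,1,1).

Boundary ∂_2: C_2 → C_1 acts by ∂[p,q,r] = [q,r] − [p,r] + [p,q]. For instance
  ∂[3,9,10] = [9,10] − [3,10] + [3,9],
  ∂[1,7,8] = [7,8] − [1,8] + [1,7].
The 30×20 boundary matrix has rank 20 and Smith normal form diag(1,1,1,1,1,1,1,1,1,1,1,1,1,1,1,1,1,1,1,2).

Now H_k = ker ∂_k / im ∂_{k+1}, so:

  H_1: rank ker ∂_1 − rank ∂_2 = (30 − 9) − 20 = 1, and ∂_2 has invariant factor 2 > 1, so H_1 ≅ Z ⊕ Z_2.

H_1 = Z ⊕ Z_2.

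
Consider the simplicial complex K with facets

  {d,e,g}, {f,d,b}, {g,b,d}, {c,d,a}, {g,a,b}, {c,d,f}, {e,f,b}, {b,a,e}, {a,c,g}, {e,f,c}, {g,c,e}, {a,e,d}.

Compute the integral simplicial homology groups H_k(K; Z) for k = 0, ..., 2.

H_0 ≅ Z,  H_1 ≅ Z/2,  H_2 = 0.

K has 7 vertices, 18 edges, 12 triangles.
rank ∂_0 = 0, rank ∂_1 = 6 ⇒ b_0 = 7 − 0 − 6 = 1; all invariant factors of ∂_1 are 1 so no torsion. So H_0 ≅ Z.
rank ∂_1 = 6, rank ∂_2 = 12 ⇒ b_1 = 18 − 6 − 12 = 0; ∂_2 has invariant factor(s) [2] giving torsion. So H_1 ≅ Z/2.
rank ∂_2 = 12, rank ∂_3 = 0 ⇒ b_2 = 12 − 12 − 0 = 0. So H_2 ≅ 0.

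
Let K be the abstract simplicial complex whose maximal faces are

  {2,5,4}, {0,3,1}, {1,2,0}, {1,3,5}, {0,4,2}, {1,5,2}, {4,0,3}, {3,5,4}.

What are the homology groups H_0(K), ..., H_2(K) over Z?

Fix the vertex order 0 < 1 < 2 < 3 < 4 < 5 and write every simplex with vertices in increasing order. Then dim K = 2 and the simplices of K are:

  0-simplices (6): [0], [1], [2], [3], [4], [5]
  1-simplices (12): [0,1], [0,2], [0,3], [0,4], [1,2], [1,3], [1,5], [2,4], [2,5], [3,4], [3,5], [4,5]
  2-simplices (8): [0,1,2], [0,1,3], [0,2,4], [0,3,4], [1,2,5], [1,3,5], [2,4,5], [3,4,5]

Hence C_0 ≅ Z^6, C_1 ≅ Z^12, C_2 ≅ Z^8.

The boundary map ∂_1: C_1 → C_0 sends each edge [p,q] (with p < q) to q − p. For instance
  ∂[3,5] = [5] − [3].
The 6×12 boundary matrix has rank 5 and Smith normal form diag(1,1,1,1,1).

Boundary ∂_2: C_2 → C_1 acts by ∂[p,q,r] = [q,r] − [p,r] + [p,q]. For instance
  ∂[2,4,5] = [4,5] − [2,5] + [2,4],
  ∂[1,2,5] = [2,5] − [1,5] + [1,2].
The 12×8 boundary matrix has rank 7 and Smith normal form diag(1,1,1,1,1,1,1).

Now H_k = ker ∂_k / im ∂_{k+1}, so:

  H_0: rank C_0 − rank ∂_1 = 6 − 5 = 1, and the invariant factors of ∂_1 are all 1, so H_0 = Z.
  H_1: rank ker ∂_1 − rank ∂_2 = (12 − 5) − 7 = 0, and the invariant factors of ∂_2 are all 1, so H_1 = 0.
  H_2: rank ker ∂_2 − rank ∂_3 = (8 − 7) − 0 = 1, and there is no ∂_3, so H_2 = Z.

As a check, the Euler characteristic is 6 − 12 + 8 = 2, which agrees with 1 − 0 + 1 = 2.

H_0 = Z,  H_1 = 0,  H_2 = Z.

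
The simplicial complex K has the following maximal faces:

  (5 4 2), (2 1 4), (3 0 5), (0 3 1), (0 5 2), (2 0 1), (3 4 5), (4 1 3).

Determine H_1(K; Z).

Order the vertices as 0 < 1 < 2 < 3 < 4 < 5. Listing each simplex with vertices in this order, K has dimension 2 with simplices:

  0-simplices (6): [0], [1], [2], [3], [4], [5]
  1-simplices (12): [0,1], [0,2], [0,3], [0,5], [1,2], [1,3], [1,4], [2,4], [2,5], [3,4], [3,5], [4,5]
  2-simplices (8): [0,1,2], [0,1,3], [0,2,5], [0,3,5], [1,2,4], [1,3,4], [2,4,5], [3,4,5]

so the chain groups are C_0 ≅ Z^6, C_1 ≅ Z^12, C_2 ≅ Z^8.

∂_1: C_1 → C_0 maps an edge to its endpoints' difference, ∂[p,q] = q − p.
This gives a 6×12 integer matrix of rank 5; reducing to Smith normal form yields diagonal entries (1,1,1,1,1).

Boundary ∂_2: C_2 → C_1 acts by ∂[p,q,r] = [q,r] − [p,r] + [p,q]. For instance
  ∂[0,3,5] = [3,5] − [0,5] + [0,3],
  ∂[1,3,4] = [3,4] − [1,4] + [1,3].
As a 12×8 matrix over Z this has rank 7, with invariant factors (1,1,1,1,1,1,1).

Reading off H_k = ker ∂_k / im ∂_{k+1}:

  H_1: rank ker ∂_1 − rank ∂_2 = (12 − 5) − 7 = 0, and the invariant factors of ∂_2 are all 1, so H_1 = 0.

H_1 ≅ 0.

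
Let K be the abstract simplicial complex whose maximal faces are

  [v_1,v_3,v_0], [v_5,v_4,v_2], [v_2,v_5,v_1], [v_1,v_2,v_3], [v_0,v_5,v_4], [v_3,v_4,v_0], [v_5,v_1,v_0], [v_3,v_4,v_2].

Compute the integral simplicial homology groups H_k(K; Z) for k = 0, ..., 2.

H_0 = Z,  H_1 = 0,  H_2 = Z.

Fix the vertex order v_0 < v_1 < v_2 < v_3 < v_4 < v_5 and write every simplex with vertices in increasing order. Then dim K = 2 and the simplices of K are:

  0-simplices (6): [v_0], [v_1], [v_2], [v_3], [v_4], [v_5]
  1-simplices (12): [v_0,v_1], [v_0,v_3], [v_0,v_4], [v_0,v_5], [v_1,v_2], [v_1,v_3], [v_1,v_5], [v_2,v_3], [v_2,v_4], [v_2,v_5], [v_3,v_4], [v_4,v_5]
  2-simplices (8): [v_0,v_1,v_3], [v_0,v_1,v_5], [v_0,v_3,v_4], [v_0,v_4,v_5], [v_1,v_2,v_3], [v_1,v_2,v_5], [v_2,v_3,v_4], [v_2,v_4,v_5]

Hence C_0 ≅ Z^6, C_1 ≅ Z^12, C_2 ≅ Z^8.

Boundary ∂_1: C_1 → C_0 maps an edge to its endpoints' difference, ∂[p,q] = q − p. For instance
  ∂[v_0,v_1] = [v_1] − [v_0].
As a 6×12 matrix over Z this has rank 5, with invariant factors (1,1,1,1,1).

∂_2: C_2 → C_1 maps a triangle to the signed sum of its edges. For instance
  ∂[v_0,v_1,v_5] = [v_1,v_5] − [v_0,v_5] + [v_0,v_1],
  ∂[v_1,v_2,v_3] = [v_2,v_3] − [v_1,v_3] + [v_1,v_2].
The resulting 12×8 matrix has rank 7, and its Smith normal form has invariant factors (1,1,1,1,1,1,1).

Reading off H_k = ker ∂_k / im ∂_{k+1}:

  H_0: rank C_0 − rank ∂_1 = 6 − 5 = 1, and the invariant factors of ∂_1 are all 1, so H_0 ≅ Z.
  H_1: rank ker ∂_1 − rank ∂_2 = (12 − 5) − 7 = 0, and the invariant factors of ∂_2 are all 1, so H_1 ≅ 0.
  H_2: rank ker ∂_2 − rank ∂_3 = (8 − 7) − 0 = 1, and there is no ∂_3, so H_2 ≅ Z.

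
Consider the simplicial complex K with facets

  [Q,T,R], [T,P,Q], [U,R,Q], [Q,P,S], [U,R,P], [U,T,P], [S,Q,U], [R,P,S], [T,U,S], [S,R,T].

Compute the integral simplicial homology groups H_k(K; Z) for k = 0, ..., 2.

H_0 ≅ Z,  H_1 ≅ Z_2,  H_2 = 0.

K has 6 vertices, 15 edges, 10 triangles.
rank ∂_0 = 0, rank ∂_1 = 5 ⇒ b_0 = 6 − 0 − 5 = 1; all invariant factors of ∂_1 are 1 so no torsion. So H_0 ≅ Z.
rank ∂_1 = 5, rank ∂_2 = 10 ⇒ b_1 = 15 − 5 − 10 = 0; ∂_2 has invariant factor(s) [2] giving torsion. So H_1 ≅ Z_2.
rank ∂_2 = 10, rank ∂_3 = 0 ⇒ b_2 = 10 − 10 − 0 = 0. So H_2 ≅ 0.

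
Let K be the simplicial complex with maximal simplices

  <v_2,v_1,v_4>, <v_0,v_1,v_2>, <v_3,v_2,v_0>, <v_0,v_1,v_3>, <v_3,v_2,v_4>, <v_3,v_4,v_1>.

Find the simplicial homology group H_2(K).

Fix the vertex order v_0 < v_1 < v_2 < v_3 < v_4 and write every simplex with vertices in increasing order. Then dim K = 2 and the simplices of K are:

  0-simplices (5): [v_0], [v_1], [v_2], [v_3], [v_4]
  1-simplices (9): [v_0,v_1], [v_0,v_2], [v_0,v_3], [v_1,v_2], [v_1,v_3], [v_1,v_4], [v_2,v_3], [v_2,v_4], [v_3,v_4]
  2-simplices (6): [v_0,v_1,v_2], [v_0,v_1,v_3], [v_0,v_2,v_3], [v_1,v_2,v_4], [v_1,v_3,v_4], [v_2,v_3,v_4]

so the chain groups are C_0 ≅ Z^5, C_1 ≅ Z^9, C_2 ≅ Z^6.

Boundary ∂_1: C_1 → C_0 maps an edge to its endpoints' difference, ∂[p,q] = q − p. For instance
  ∂[v_0,v_2] = [v_2] − [v_0].
This gives a 5×9 integer matrix of rank 4; reducing to Smith normal form yields diagonal entries (1,1,1,1).

Boundary ∂_2: C_2 → C_1 sends each 2-simplex [p,q,r] to [q,r] − [p,r] + [p,q]. For instance
  ∂[v_2,v_3,v_4] = [v_3,v_4] − [v_2,v_4] + [v_2,v_3],
  ∂[v_1,v_2,v_4] = [v_2,v_4] − [v_1,v_4] + [v_1,v_2].
The 9×6 boundary matrix has rank 5 and Smith normal form diag(1,1,1,1,1).

Computing H_k = (kernel of ∂_k) / (image of ∂_{k+1}):

  H_2: rank ker ∂_2 − rank ∂_3 = (6 − 5) − 0 = 1, and there is no ∂_3, so H_2 = Z.

(K is a triangulation of the 2-sphere S^2.)

H_2 = Z.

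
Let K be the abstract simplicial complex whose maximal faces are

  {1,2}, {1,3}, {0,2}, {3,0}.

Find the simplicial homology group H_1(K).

Order the vertices as 0 < 1 < 2 < 3. Listing each simplex with vertices in this order, K has dimension 1 with simplices:

  0-simplices (4): [0], [1], [2], [3]
  1-simplices (4): [0,2], [0,3], [1,2], [1,3]

Hence C_0 ≅ Z^4, C_1 ≅ Z^4.

The boundary map ∂_1: C_1 → C_0 maps an edge to its endpoints' difference, ∂[p,q] = q − p. For instance
  ∂[0,3] = [3] − [0].
This gives a 4×4 integer matrix of rank 3; reducing to Smith normal form yields diagonal entries (1,1,1).

Now H_k = ker ∂_k / im ∂_{k+1}, so:

  H_1: rank ker ∂_1 − rank ∂_2 = (4 − 3) − 0 = 1, and there is no ∂_2, so H_1 = Z.

H_1 ≅ Z.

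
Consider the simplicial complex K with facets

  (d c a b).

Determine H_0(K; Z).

H_0 = Z.

Fix the vertex order a < b < c < d and write every simplex with vertices in increasing order. Then dim K = 3 and the simplices of K are:

  0-simplices (4): a, b, c, d
  1-simplices (6): ab, ac, ad, bc, bd, cd
  2-simplices (4): abc, abd, acd, bcd
  3-simplices (1): abcd

giving chain groups C_0 ≅ Z^4, C_1 ≅ Z^6, C_2 ≅ Z^4, C_3 ≅ Z^1.

The boundary map ∂_1: C_1 → C_0 sends each edge [p,q] (with p < q) to q − p. For instance
  ∂bd = d − b.
The resulting 4×6 matrix has rank 3, and its Smith normal form has invariant factors (1,1,1).

∂_2: C_2 → C_1 maps a triangle to the signed sum of its edges. For instance
  ∂abd = bd − ad + ab,
  ∂acd = cd − ad + ac.
As a 6×4 matrix over Z this has rank 3, with invariant factors (1,1,1).

∂_3: C_3 → C_2 sends each 3-simplex σ to the alternating sum Σ_i (−1)^i (σ with its i-th vertex removed). For instance
  ∂abcd = bcd − acd + abd − abc.
This gives a 4×1 integer matrix of rank 1; reducing to Smith normal form yields diagonal entries (1).

Computing H_k = (kernel of ∂_k) / (image of ∂_{k+1}):

  H_0: rank C_0 − rank ∂_1 = 4 − 3 = 1, and the invariant factors of ∂_1 are all 1, so H_0 = Z.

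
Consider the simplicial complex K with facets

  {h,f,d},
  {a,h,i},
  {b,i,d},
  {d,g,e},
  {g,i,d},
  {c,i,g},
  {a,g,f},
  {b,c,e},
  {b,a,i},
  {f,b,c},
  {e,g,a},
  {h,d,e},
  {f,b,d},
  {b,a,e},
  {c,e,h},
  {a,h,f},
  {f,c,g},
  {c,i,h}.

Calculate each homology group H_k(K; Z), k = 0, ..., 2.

Order the vertices as a < b < c < d < e < f < g < h < i. Listing each simplex with vertices in this order, K has dimension 2 with simplices:

  0-simplices (9): a, b, c, d, e, f, g, h, i
  1-simplices (27): ab, ae, af, ag, ah, ai, bc, bd, be, bf, bi, ce, cf, cg, ch, ci, de, df, dg, dh, di, eg, eh, fg, fh, gi, hi
  2-simplices (18): abe, abi, aeg, afg, afh, ahi, bce, bcf, bdf, bdi, ceh, cfg, cgi, chi, deg, deh, dfh, dgi

giving chain groups C_0 ≅ Z^9, C_1 ≅ Z^27, C_2 ≅ Z^18.

Boundary ∂_1: C_1 → C_0 is given by ∂[p,q] = [q] − [p]. For instance
  ∂ce = e − c.
The 9×27 boundary matrix has rank 8 and Smith normal form diag(1,1,1,1,1,1,1,1).

The boundary map ∂_2: C_2 → C_1 maps a triangle to the signed sum of its edges. For instance
  ∂bcf = cf − bf + bc,
  ∂dfh = fh − dh + df.
As a 27×18 matrix over Z this has rank 17, with invariant factors (1,1,1,1,1,1,1,1,1,1,1,1,1,1,1,1,1).

From H_k ≅ ker(∂_k) / im(∂_{k+1}) we obtain:

  H_0: rank C_0 − rank ∂_1 = 9 − 8 = 1, and the invariant factors of ∂_1 are all 1, so H_0 = Z.
  H_1: rank ker ∂_1 − rank ∂_2 = (27 − 8) − 17 = 2, and the invariant factors of ∂_2 are all 1, so H_1 = Z^2.
  H_2: rank ker ∂_2 − rank ∂_3 = (18 − 17) − 0 = 1, and there is no ∂_3, so H_2 = Z.

H_0 = Z,  H_1 = Z^2,  H_2 = Z.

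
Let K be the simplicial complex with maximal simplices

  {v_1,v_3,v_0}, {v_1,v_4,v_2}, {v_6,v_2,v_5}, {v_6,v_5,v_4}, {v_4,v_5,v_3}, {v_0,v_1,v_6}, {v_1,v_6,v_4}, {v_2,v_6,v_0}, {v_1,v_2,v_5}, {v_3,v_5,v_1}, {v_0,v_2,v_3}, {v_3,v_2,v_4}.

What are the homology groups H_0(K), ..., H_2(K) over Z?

Fix the vertex order v_0 < v_1 < v_2 < v_3 < v_4 < v_5 < v_6 and write every simplex with vertices in increasing order. Then dim K = 2 and the simplices of K are:

  0-simplices (7): [v_0], [v_1], [v_2], [v_3], [v_4], [v_5], [v_6]
  1-simplices (18): (18 of them)
  2-simplices (12): (12 of them)

Hence C_0 ≅ Z^7, C_1 ≅ Z^18, C_2 ≅ Z^12.

∂_1: C_1 → C_0 is given by ∂[p,q] = [q] − [p].
The 7×18 boundary matrix has rank 6 and Smith normal form diag(1,1,1,1,1,1).

Boundary ∂_2: C_2 → C_1 maps a triangle to the signed sum of its edges. For instance
  ∂[v_3,v_4,v_5] = [v_4,v_5] − [v_3,v_5] + [v_3,v_4],
  ∂[v_2,v_3,v_4] = [v_3,v_4] − [v_2,v_4] + [v_2,v_3].
The resulting 18×12 matrix has rank 12, and its Smith normal form has invariant factors (1,1,1,1,1,1,1,1,1,1,1,2).

Now H_k = ker ∂_k / im ∂_{k+1}, so:

  H_0: rank C_0 − rank ∂_1 = 7 − 6 = 1, and the invariant factors of ∂_1 are all 1, so H_0 = Z.
  H_1: rank ker ∂_1 − rank ∂_2 = (18 − 6) − 12 = 0, and ∂_2 has invariant factor 2 > 1, so H_1 = Z/2Z.
  H_2: rank ker ∂_2 − rank ∂_3 = (12 − 12) − 0 = 0, and there is no ∂_3, so H_2 = 0.

H_0 = Z,  H_1 = Z/2Z,  H_2 = 0.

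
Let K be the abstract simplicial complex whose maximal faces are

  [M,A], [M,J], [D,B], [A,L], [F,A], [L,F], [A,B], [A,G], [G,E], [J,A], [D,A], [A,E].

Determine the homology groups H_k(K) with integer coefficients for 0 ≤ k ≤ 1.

Take the total order A < B < D < E < F < G < J < L < M on the vertex set. Then K (dimension 1) consists of the simplices:

  0-simplices (9): A, B, D, E, F, G, J, L, M
  1-simplices (12): AB, AD, AE, AF, AG, AJ, AL, AM, BD, EG, FL, JM

so the chain groups are C_0 ≅ Z^9, C_1 ≅ Z^12.

Boundary ∂_1: C_1 → C_0 sends each edge [p,q] (with p < q) to q − p.
The 9×12 boundary matrix has rank 8 and Smith normal form diag(1,1,1,1,1,1,1,1).

Reading off H_k = ker ∂_k / im ∂_{k+1}:

  H_0: rank C_0 − rank ∂_1 = 9 − 8 = 1, and the invariant factors of ∂_1 are all 1, so H_0 = Z.
  H_1: rank ker ∂_1 − rank ∂_2 = (12 − 8) − 0 = 4, and there is no ∂_2, so H_1 = Z^4.

H_0 = Z,  H_1 = Z^4.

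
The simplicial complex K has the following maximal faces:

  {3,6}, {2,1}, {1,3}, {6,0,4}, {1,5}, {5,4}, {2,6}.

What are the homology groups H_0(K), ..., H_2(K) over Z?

Fix the vertex order 0 < 1 < 2 < 3 < 4 < 5 < 6 and write every simplex with vertices in increasing order. Then dim K = 2 and the simplices of K are:

  0-simplices (7): [0], [1], [2], [3], [4], [5], [6]
  1-simplices (9): [0,4], [0,6], [1,2], [1,3], [1,5], [2,6], [3,6], [4,5], [4,6]
  2-simplices (1): [0,4,6]

so the chain groups are C_0 ≅ Z^7, C_1 ≅ Z^9, C_2 ≅ Z^1.

Boundary ∂_1: C_1 → C_0 is given by ∂[p,q] = [q] − [p].
This gives a 7×9 integer matrix of rank 6; reducing to Smith normal form yields diagonal entries (1,1,1,1,1,1).

∂_2: C_2 → C_1 maps a triangle to the signed sum of its edges. For instance
  ∂[0,4,6] = [4,6] − [0,6] + [0,4].
The resulting 9×1 matrix has rank 1, and its Smith normal form has invariant factors (1).

Computing H_k = (kernel of ∂_k) / (image of ∂_{k+1}):

  H_0: rank C_0 − rank ∂_1 = 7 − 6 = 1, and the invariant factors of ∂_1 are all 1, so H_0 ≅ Z.
  H_1: rank ker ∂_1 − rank ∂_2 = (9 − 6) − 1 = 2, and the invariant factors of ∂_2 are all 1, so H_1 ≅ Z^2.
  H_2: rank ker ∂_2 − rank ∂_3 = (1 − 1) − 0 = 0, and there is no ∂_3, so H_2 ≅ 0.

As a check, the Euler characteristic is 7 − 9 + 1 = -1, which agrees with 1 − 2 + 0 = -1.

H_0 = Z,  H_1 = Z^2,  H_2 = 0.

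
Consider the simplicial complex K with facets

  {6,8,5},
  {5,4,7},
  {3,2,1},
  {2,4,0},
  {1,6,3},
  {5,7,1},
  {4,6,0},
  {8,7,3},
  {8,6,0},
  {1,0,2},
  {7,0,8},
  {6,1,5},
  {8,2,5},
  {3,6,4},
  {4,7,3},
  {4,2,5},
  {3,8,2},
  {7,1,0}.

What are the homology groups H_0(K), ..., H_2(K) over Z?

H_0 = Z,  H_1 = Z^2,  H_2 = Z.

K has 9 vertices, 27 edges, 18 triangles.
rank ∂_0 = 0, rank ∂_1 = 8 ⇒ b_0 = 9 − 0 − 8 = 1; all invariant factors of ∂_1 are 1 so no torsion. So H_0 ≅ Z.
rank ∂_1 = 8, rank ∂_2 = 17 ⇒ b_1 = 27 − 8 − 17 = 2; all invariant factors of ∂_2 are 1 so no torsion. So H_1 ≅ Z^2.
rank ∂_2 = 17, rank ∂_3 = 0 ⇒ b_2 = 18 − 17 − 0 = 1. So H_2 ≅ Z.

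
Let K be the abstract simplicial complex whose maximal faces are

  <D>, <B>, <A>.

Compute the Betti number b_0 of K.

Order the vertices as A < B < D. Listing each simplex with vertices in this order, K has dimension 0 with simplices:

  0-simplices (3): A, B, D

giving chain groups C_0 ≅ Z^3.

Computing H_k = (kernel of ∂_k) / (image of ∂_{k+1}):

  H_0: rank C_0 − rank ∂_1 = 3 − 0 = 3, and there is no ∂_1, so H_0 = Z^3.

(K is a triangulation of a set of 3 points.)

Hence the Betti numbers are b_0 = 3.

b_0 = 3.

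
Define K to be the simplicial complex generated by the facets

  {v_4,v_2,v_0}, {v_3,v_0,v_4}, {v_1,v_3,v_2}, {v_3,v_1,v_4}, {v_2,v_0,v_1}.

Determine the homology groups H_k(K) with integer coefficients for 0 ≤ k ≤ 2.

Take the total order v_0 < v_1 < v_2 < v_3 < v_4 on the vertex set. Then K (dimension 2) consists of the simplices:

  0-simplices (5): [v_0], [v_1], [v_2], [v_3], [v_4]
  1-simplices (10): [v_0,v_1], [v_0,v_2], [v_0,v_3], [v_0,v_4], [v_1,v_2], [v_1,v_3], [v_1,v_4], [v_2,v_3], [v_2,v_4], [v_3,v_4]
  2-simplices (5): [v_0,v_1,v_2], [v_0,v_2,v_4], [v_0,v_3,v_4], [v_1,v_2,v_3], [v_1,v_3,v_4]

Hence C_0 ≅ Z^5, C_1 ≅ Z^10, C_2 ≅ Z^5.

The boundary map ∂_1: C_1 → C_0 sends each edge [p,q] (with p < q) to q − p. For instance
  ∂[v_1,v_4] = [v_4] − [v_1].
The resulting 5×10 matrix has rank 4, and its Smith normal form has invariant factors (1,1,1,1).

The boundary map ∂_2: C_2 → C_1 acts by ∂[p,q,r] = [q,r] − [p,r] + [p,q]. For instance
  ∂[v_1,v_3,v_4] = [v_3,v_4] − [v_1,v_4] + [v_1,v_3],
  ∂[v_1,v_2,v_3] = [v_2,v_3] − [v_1,v_3] + [v_1,v_2].
This gives a 10×5 integer matrix of rank 5; reducing to Smith normal form yields diagonal entries (1,1,1,1,1).

Now H_k = ker ∂_k / im ∂_{k+1}, so:

  H_0: rank C_0 − rank ∂_1 = 5 − 4 = 1, and the invariant factors of ∂_1 are all 1, so H_0 ≅ Z.
  H_1: rank ker ∂_1 − rank ∂_2 = (10 − 4) − 5 = 1, and the invariant factors of ∂_2 are all 1, so H_1 ≅ Z.
  H_2: rank ker ∂_2 − rank ∂_3 = (5 − 5) − 0 = 0, and there is no ∂_3, so H_2 ≅ 0.

As a check, the Euler characteristic is 5 − 10 + 5 = 0, which agrees with 1 − 1 + 0 = 0.

H_0 ≅ Z,  H_1 ≅ Z,  H_2 = 0.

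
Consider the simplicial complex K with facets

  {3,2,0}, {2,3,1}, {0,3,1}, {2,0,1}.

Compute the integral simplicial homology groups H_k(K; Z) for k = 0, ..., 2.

H_0 ≅ Z,  H_1 = 0,  H_2 ≅ Z.

We work with the vertex ordering 0 < 1 < 2 < 3. The simplices of K, each written with vertices in increasing order, are:

  0-simplices (4): [0], [1], [2], [3]
  1-simplices (6): [0,1], [0,2], [0,3], [1,2], [1,3], [2,3]
  2-simplices (4): [0,1,2], [0,1,3], [0,2,3], [1,2,3]

Hence C_0 ≅ Z^4, C_1 ≅ Z^6, C_2 ≅ Z^4.

Boundary ∂_1: C_1 → C_0 is given by ∂[p,q] = [q] − [p]. For instance
  ∂[0,3] = [3] − [0].
This gives a 4×6 integer matrix of rank 3; reducing to Smith normal form yields diagonal entries (1,1,1).

The boundary map ∂_2: C_2 → C_1 sends each 2-simplex [p,q,r] to [q,r] − [p,r] + [p,q]. For instance
  ∂[1,2,3] = [2,3] − [1,3] + [1,2],
  ∂[0,2,3] = [2,3] − [0,3] + [0,2].
As a 6×4 matrix over Z this has rank 3, with invariant factors (1,1,1).

Now H_k = ker ∂_k / im ∂_{k+1}, so:

  H_0: rank C_0 − rank ∂_1 = 4 − 3 = 1, and the invariant factors of ∂_1 are all 1, so H_0 ≅ Z.
  H_1: rank ker ∂_1 − rank ∂_2 = (6 − 3) − 3 = 0, and the invariant factors of ∂_2 are all 1, so H_1 ≅ 0.
  H_2: rank ker ∂_2 − rank ∂_3 = (4 − 3) − 0 = 1, and there is no ∂_3, so H_2 ≅ Z.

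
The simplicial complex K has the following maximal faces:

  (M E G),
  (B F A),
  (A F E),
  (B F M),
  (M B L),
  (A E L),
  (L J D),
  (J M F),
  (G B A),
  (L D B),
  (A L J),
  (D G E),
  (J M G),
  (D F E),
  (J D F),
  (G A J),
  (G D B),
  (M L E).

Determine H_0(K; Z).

Order the vertices as A < B < D < E < F < G < J < L < M. Listing each simplex with vertices in this order, K has dimension 2 with simplices:

  0-simplices (9): A, B, D, E, F, G, J, L, M
  1-simplices (27): AB, AE, AF, AG, AJ, AL, BD, BF, BG, BL, BM, DE, DF, DG, DJ, DL, EF, EG, EL, EM, FJ, FM, GJ, GM, JL, JM, LM
  2-simplices (18): ABF, ABG, AEF, AEL, AGJ, AJL, BDG, BDL, BFM, BLM, DEF, DEG, DFJ, DJL, EGM, ELM, FJM, GJM

so the chain groups are C_0 ≅ Z^9, C_1 ≅ Z^27, C_2 ≅ Z^18.

∂_1: C_1 → C_0 maps an edge to its endpoints' difference, ∂[p,q] = q − p. For instance
  ∂EM = M − E.
The 9×27 boundary matrix has rank 8 and Smith normal form diag(1,1,1,1,1,1,1,1).

∂_2: C_2 → C_1 acts by ∂[p,q,r] = [q,r] − [p,r] + [p,q]. For instance
  ∂BDG = DG − BG + BD,
  ∂DEF = EF − DF + DE.
The resulting 27×18 matrix has rank 17, and its Smith normal form has invariant factors (1,1,1,1,1,1,1,1,1,1,1,1,1,1,1,1,1).

Now H_k = ker ∂_k / im ∂_{k+1}, so:

  H_0: rank C_0 − rank ∂_1 = 9 − 8 = 1, and the invariant factors of ∂_1 are all 1, so H_0 = Z.

H_0 ≅ Z.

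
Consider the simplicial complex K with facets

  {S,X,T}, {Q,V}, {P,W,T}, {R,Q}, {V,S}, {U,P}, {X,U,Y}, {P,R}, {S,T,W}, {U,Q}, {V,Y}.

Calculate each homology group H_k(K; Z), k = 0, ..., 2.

Order the vertices as P < Q < R < S < T < U < V < W < X < Y. Listing each simplex with vertices in this order, K has dimension 2 with simplices:

  0-simplices (10): P, Q, R, S, T, U, V, W, X, Y
  1-simplices (17): PR, PT, PU, PW, QR, QU, QV, ST, SV, SW, SX, TW, TX, UX, UY, VY, XY
  2-simplices (4): PTW, STW, STX, UXY

so the chain groups are C_0 ≅ Z^10, C_1 ≅ Z^17, C_2 ≅ Z^4.

Boundary ∂_1: C_1 → C_0 is given by ∂[p,q] = [q] − [p].
The 10×17 boundary matrix has rank 9 and Smith normal form diag(1,1,1,1,1,1,1,1,1).

∂_2: C_2 → C_1 sends each 2-simplex [p,q,r] to [q,r] − [p,r] + [p,q]. For instance
  ∂STX = TX − SX + ST,
  ∂STW = TW − SW + ST.
The 17×4 boundary matrix has rank 4 and Smith normal form diag(1,1,1,1).

Reading off H_k = ker ∂_k / im ∂_{k+1}:

  H_0: rank C_0 − rank ∂_1 = 10 − 9 = 1, and the invariant factors of ∂_1 are all 1, so H_0 ≅ Z.
  H_1: rank ker ∂_1 − rank ∂_2 = (17 − 9) − 4 = 4, and the invariant factors of ∂_2 are all 1, so H_1 ≅ Z^4.
  H_2: rank ker ∂_2 − rank ∂_3 = (4 − 4) − 0 = 0, and there is no ∂_3, so H_2 ≅ 0.

As a check, the Euler characteristic is 10 − 17 + 4 = -3, which agrees with 1 − 4 + 0 = -3.

H_0 ≅ Z,  H_1 ≅ Z^4,  H_2 = 0.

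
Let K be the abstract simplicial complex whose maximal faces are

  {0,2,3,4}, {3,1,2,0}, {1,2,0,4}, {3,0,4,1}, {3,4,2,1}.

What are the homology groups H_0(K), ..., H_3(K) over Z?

H_0 = Z,  H_1 = 0,  H_2 = 0,  H_3 = Z.

Take the total order 0 < 1 < 2 < 3 < 4 on the vertex set. Then K (dimension 3) consists of the simplices:

  0-simplices (5): [0], [1], [2], [3], [4]
  1-simplices (10): [0,1], [0,2], [0,3], [0,4], [1,2], [1,3], [1,4], [2,3], [2,4], [3,4]
  2-simplices (10): [0,1,2], [0,1,3], [0,1,4], [0,2,3], [0,2,4], [0,3,4], [1,2,3], [1,2,4], [1,3,4], [2,3,4]
  3-simplices (5): [0,1,2,3], [0,1,2,4], [0,1,3,4], [0,2,3,4], [1,2,3,4]

so the chain groups are C_0 ≅ Z^5, C_1 ≅ Z^10, C_2 ≅ Z^10, C_3 ≅ Z^5.

∂_1: C_1 → C_0 is given by ∂[p,q] = [q] − [p].
The 5×10 boundary matrix has rank 4 and Smith normal form diag(1,1,1,1).

The boundary map ∂_2: C_2 → C_1 sends each 2-simplex [p,q,r] to [q,r] − [p,r] + [p,q]. For instance
  ∂[0,2,4] = [2,4] − [0,4] + [0,2],
  ∂[0,1,3] = [1,3] − [0,3] + [0,1].
The 10×10 boundary matrix has rank 6 and Smith normal form diag(1,1,1,1,1,1).

The boundary map ∂_3: C_3 → C_2 sends each 3-simplex σ to the alternating sum Σ_i (−1)^i (σ with its i-th vertex removed). For instance
  ∂[0,1,2,3] = [1,2,3] − [0,2,3] + [0,1,3] − [0,1,2],
  ∂[1,2,3,4] = [2,3,4] − [1,3,4] + [1,2,4] − [1,2,3].
This gives a 10×5 integer matrix of rank 4; reducing to Smith normal form yields diagonal entries (1,1,1,1).

Now H_k = ker ∂_k / im ∂_{k+1}, so:

  H_0: rank C_0 − rank ∂_1 = 5 − 4 = 1, and the invariant factors of ∂_1 are all 1, so H_0 ≅ Z.
  H_1: rank ker ∂_1 − rank ∂_2 = (10 − 4) − 6 = 0, and the invariant factors of ∂_2 are all 1, so H_1 ≅ 0.
  H_2: rank ker ∂_2 − rank ∂_3 = (10 − 6) − 4 = 0, and the invariant factors of ∂_3 are all 1, so H_2 ≅ 0.
  H_3: rank ker ∂_3 − rank ∂_4 = (5 − 4) − 0 = 1, and there is no ∂_4, so H_3 ≅ Z.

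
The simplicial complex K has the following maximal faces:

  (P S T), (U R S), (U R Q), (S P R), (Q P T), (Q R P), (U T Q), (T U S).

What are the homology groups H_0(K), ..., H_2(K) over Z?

Order the vertices as P < Q < R < S < T < U. Listing each simplex with vertices in this order, K has dimension 2 with simplices:

  0-simplices (6): P, Q, R, S, T, U
  1-simplices (12): PQ, PR, PS, PT, QR, QT, QU, RS, RU, ST, SU, TU
  2-simplices (8): PQR, PQT, PRS, PST, QRU, QTU, RSU, STU

Hence C_0 ≅ Z^6, C_1 ≅ Z^12, C_2 ≅ Z^8.

∂_1: C_1 → C_0 sends each edge [p,q] (with p < q) to q − p.
The resulting 6×12 matrix has rank 5, and its Smith normal form has invariant factors (1,1,1,1,1).

The boundary map ∂_2: C_2 → C_1 acts by ∂[p,q,r] = [q,r] − [p,r] + [p,q]. For instance
  ∂PQT = QT − PT + PQ,
  ∂RSU = SU − RU + RS.
This gives a 12×8 integer matrix of rank 7; reducing to Smith normal form yields diagonal entries (1,1,1,1,1,1,1).

Computing H_k = (kernel of ∂_k) / (image of ∂_{k+1}):

  H_0: rank C_0 − rank ∂_1 = 6 − 5 = 1, and the invariant factors of ∂_1 are all 1, so H_0 ≅ Z.
  H_1: rank ker ∂_1 − rank ∂_2 = (12 − 5) − 7 = 0, and the invariant factors of ∂_2 are all 1, so H_1 ≅ 0.
  H_2: rank ker ∂_2 − rank ∂_3 = (8 − 7) − 0 = 1, and there is no ∂_3, so H_2 ≅ Z.

As a check, the Euler characteristic is 6 − 12 + 8 = 2, which agrees with 1 − 0 + 1 = 2.

H_0 = Z,  H_1 = 0,  H_2 = Z.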